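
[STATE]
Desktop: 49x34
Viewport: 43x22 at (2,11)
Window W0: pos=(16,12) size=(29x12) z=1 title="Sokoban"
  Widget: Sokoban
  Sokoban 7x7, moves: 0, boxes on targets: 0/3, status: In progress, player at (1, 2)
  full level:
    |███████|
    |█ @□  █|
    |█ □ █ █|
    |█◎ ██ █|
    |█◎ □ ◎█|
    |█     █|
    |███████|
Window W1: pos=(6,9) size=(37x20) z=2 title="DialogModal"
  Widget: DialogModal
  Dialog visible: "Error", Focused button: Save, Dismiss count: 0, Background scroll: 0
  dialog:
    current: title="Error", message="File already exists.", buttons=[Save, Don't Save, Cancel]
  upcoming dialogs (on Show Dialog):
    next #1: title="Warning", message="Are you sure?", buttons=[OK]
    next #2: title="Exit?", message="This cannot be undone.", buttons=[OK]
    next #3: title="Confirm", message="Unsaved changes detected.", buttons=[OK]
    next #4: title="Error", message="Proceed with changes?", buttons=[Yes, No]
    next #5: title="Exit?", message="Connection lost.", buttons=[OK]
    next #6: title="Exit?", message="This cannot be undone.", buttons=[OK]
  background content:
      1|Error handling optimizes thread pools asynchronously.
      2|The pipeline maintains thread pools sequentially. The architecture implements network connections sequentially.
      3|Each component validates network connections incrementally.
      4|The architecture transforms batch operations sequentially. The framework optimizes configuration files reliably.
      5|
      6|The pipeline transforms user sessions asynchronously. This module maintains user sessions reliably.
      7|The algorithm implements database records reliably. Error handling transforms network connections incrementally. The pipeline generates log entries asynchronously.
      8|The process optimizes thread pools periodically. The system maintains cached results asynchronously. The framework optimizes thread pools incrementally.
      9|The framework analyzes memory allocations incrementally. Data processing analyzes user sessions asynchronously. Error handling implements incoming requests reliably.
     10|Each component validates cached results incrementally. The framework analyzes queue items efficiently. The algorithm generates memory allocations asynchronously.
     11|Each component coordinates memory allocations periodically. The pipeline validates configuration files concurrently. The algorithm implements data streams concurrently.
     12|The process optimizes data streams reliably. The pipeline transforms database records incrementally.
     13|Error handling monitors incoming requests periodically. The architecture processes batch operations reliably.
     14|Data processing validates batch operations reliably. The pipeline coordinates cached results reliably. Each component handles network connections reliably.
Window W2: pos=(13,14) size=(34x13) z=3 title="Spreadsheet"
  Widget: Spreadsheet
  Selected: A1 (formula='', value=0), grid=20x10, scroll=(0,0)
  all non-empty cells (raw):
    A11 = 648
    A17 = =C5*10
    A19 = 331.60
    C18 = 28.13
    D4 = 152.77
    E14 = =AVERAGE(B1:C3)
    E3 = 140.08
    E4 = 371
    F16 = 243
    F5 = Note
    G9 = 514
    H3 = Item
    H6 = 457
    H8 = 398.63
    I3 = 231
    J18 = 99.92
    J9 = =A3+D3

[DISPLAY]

    ┠───────────────────────────────────┨  
    ┃Error handling optimizes thread poo┃━┓
    ┃The pipeline maintains thread pools┃ ┃
    ┃Each c┏━━━━━━━━━━━━━━━━━━━━━━━━━━━━━━━
    ┃The ar┃ Spreadsheet                   
    ┃      ┠───────────────────────────────
    ┃Th┌───┃A1:                            
    ┃Th│   ┃       A       B       C       
    ┃Th│   ┃-------------------------------
    ┃Th│ [S┃  1      [0]       0       0   
    ┃Ea└───┃  2        0       0       0   
    ┃Each c┃  3        0       0       0   
    ┃The pr┃  4        0       0       0  1
    ┃Error ┃  5        0       0       0   
    ┃Data p┃  6        0       0       0   
    ┃      ┗━━━━━━━━━━━━━━━━━━━━━━━━━━━━━━━
    ┃                                   ┃  
    ┗━━━━━━━━━━━━━━━━━━━━━━━━━━━━━━━━━━━┛  
                                           
                                           
                                           
                                           


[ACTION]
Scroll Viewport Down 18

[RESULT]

    ┃Error handling optimizes thread poo┃━┓
    ┃The pipeline maintains thread pools┃ ┃
    ┃Each c┏━━━━━━━━━━━━━━━━━━━━━━━━━━━━━━━
    ┃The ar┃ Spreadsheet                   
    ┃      ┠───────────────────────────────
    ┃Th┌───┃A1:                            
    ┃Th│   ┃       A       B       C       
    ┃Th│   ┃-------------------------------
    ┃Th│ [S┃  1      [0]       0       0   
    ┃Ea└───┃  2        0       0       0   
    ┃Each c┃  3        0       0       0   
    ┃The pr┃  4        0       0       0  1
    ┃Error ┃  5        0       0       0   
    ┃Data p┃  6        0       0       0   
    ┃      ┗━━━━━━━━━━━━━━━━━━━━━━━━━━━━━━━
    ┃                                   ┃  
    ┗━━━━━━━━━━━━━━━━━━━━━━━━━━━━━━━━━━━┛  
                                           
                                           
                                           
                                           
                                           


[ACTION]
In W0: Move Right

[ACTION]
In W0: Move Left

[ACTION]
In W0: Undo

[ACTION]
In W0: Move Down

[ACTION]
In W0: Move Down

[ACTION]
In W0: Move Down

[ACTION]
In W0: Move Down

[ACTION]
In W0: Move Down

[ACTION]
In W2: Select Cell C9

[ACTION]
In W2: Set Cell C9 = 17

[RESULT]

    ┃Error handling optimizes thread poo┃━┓
    ┃The pipeline maintains thread pools┃ ┃
    ┃Each c┏━━━━━━━━━━━━━━━━━━━━━━━━━━━━━━━
    ┃The ar┃ Spreadsheet                   
    ┃      ┠───────────────────────────────
    ┃Th┌───┃C9: 17                         
    ┃Th│   ┃       A       B       C       
    ┃Th│   ┃-------------------------------
    ┃Th│ [S┃  1        0       0       0   
    ┃Ea└───┃  2        0       0       0   
    ┃Each c┃  3        0       0       0   
    ┃The pr┃  4        0       0       0  1
    ┃Error ┃  5        0       0       0   
    ┃Data p┃  6        0       0       0   
    ┃      ┗━━━━━━━━━━━━━━━━━━━━━━━━━━━━━━━
    ┃                                   ┃  
    ┗━━━━━━━━━━━━━━━━━━━━━━━━━━━━━━━━━━━┛  
                                           
                                           
                                           
                                           
                                           


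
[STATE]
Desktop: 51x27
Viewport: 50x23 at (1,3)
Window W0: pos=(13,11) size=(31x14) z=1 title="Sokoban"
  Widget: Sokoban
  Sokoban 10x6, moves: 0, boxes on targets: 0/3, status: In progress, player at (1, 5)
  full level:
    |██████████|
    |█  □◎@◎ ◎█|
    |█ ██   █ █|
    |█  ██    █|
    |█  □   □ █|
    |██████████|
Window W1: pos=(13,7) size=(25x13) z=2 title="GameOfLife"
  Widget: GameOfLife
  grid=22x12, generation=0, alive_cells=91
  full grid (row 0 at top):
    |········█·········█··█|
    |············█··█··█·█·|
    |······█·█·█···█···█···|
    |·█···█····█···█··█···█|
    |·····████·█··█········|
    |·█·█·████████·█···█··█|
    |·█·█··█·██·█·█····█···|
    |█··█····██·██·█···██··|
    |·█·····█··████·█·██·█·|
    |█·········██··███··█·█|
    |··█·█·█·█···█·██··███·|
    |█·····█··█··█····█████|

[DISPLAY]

                                                  
                                                  
                                                  
                                                  
            ┏━━━━━━━━━━━━━━━━━━━━━━━┓             
            ┃ GameOfLife            ┃             
            ┠───────────────────────┨             
            ┃Gen: 0                 ┃             
            ┃······█·█·█···█···█··· ┃━━━━━┓       
            ┃·█···█····█···█··█···█ ┃     ┃       
            ┃·····████·█··█········ ┃─────┨       
            ┃·█·█·████████·█···█··█ ┃     ┃       
            ┃·█·█··█·██·█·█····█··· ┃     ┃       
            ┃█··█····██·██·█···██·· ┃     ┃       
            ┃·█·····█··████·█·██·█· ┃     ┃       
            ┃█·········██··███··█·█ ┃     ┃       
            ┗━━━━━━━━━━━━━━━━━━━━━━━┛     ┃       
            ┃Moves: 0  0/3                ┃       
            ┃                             ┃       
            ┃                             ┃       
            ┃                             ┃       
            ┗━━━━━━━━━━━━━━━━━━━━━━━━━━━━━┛       
                                                  


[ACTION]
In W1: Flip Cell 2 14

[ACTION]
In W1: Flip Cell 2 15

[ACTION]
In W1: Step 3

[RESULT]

                                                  
                                                  
                                                  
                                                  
            ┏━━━━━━━━━━━━━━━━━━━━━━━┓             
            ┃ GameOfLife            ┃             
            ┠───────────────────────┨             
            ┃Gen: 3                 ┃             
            ┃········█··█··█···█··· ┃━━━━━┓       
            ┃·········█···█···██··· ┃     ┃       
            ┃···········████··█···· ┃─────┨       
            ┃█·█·········█···█····· ┃     ┃       
            ┃█·█··········█·██····· ┃     ┃       
            ┃··█···········█······· ┃     ┃       
            ┃·██····████··········· ┃     ┃       
            ┃·██···██···██········· ┃     ┃       
            ┗━━━━━━━━━━━━━━━━━━━━━━━┛     ┃       
            ┃Moves: 0  0/3                ┃       
            ┃                             ┃       
            ┃                             ┃       
            ┃                             ┃       
            ┗━━━━━━━━━━━━━━━━━━━━━━━━━━━━━┛       
                                                  


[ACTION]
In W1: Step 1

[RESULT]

                                                  
                                                  
                                                  
                                                  
            ┏━━━━━━━━━━━━━━━━━━━━━━━┓             
            ┃ GameOfLife            ┃             
            ┠───────────────────────┨             
            ┃Gen: 4                 ┃             
            ┃········█····██·█·█··· ┃━━━━━┓       
            ┃··········██·····██··· ┃     ┃       
            ┃···········█··█·███··· ┃─────┨       
            ┃···········█····██···· ┃     ┃       
            ┃··██·········████····· ┃     ┃       
            ┃··██····██····██······ ┃     ┃       
            ┃···█··██████·········· ┃     ┃       
            ┃·██········██········· ┃     ┃       
            ┗━━━━━━━━━━━━━━━━━━━━━━━┛     ┃       
            ┃Moves: 0  0/3                ┃       
            ┃                             ┃       
            ┃                             ┃       
            ┃                             ┃       
            ┗━━━━━━━━━━━━━━━━━━━━━━━━━━━━━┛       
                                                  


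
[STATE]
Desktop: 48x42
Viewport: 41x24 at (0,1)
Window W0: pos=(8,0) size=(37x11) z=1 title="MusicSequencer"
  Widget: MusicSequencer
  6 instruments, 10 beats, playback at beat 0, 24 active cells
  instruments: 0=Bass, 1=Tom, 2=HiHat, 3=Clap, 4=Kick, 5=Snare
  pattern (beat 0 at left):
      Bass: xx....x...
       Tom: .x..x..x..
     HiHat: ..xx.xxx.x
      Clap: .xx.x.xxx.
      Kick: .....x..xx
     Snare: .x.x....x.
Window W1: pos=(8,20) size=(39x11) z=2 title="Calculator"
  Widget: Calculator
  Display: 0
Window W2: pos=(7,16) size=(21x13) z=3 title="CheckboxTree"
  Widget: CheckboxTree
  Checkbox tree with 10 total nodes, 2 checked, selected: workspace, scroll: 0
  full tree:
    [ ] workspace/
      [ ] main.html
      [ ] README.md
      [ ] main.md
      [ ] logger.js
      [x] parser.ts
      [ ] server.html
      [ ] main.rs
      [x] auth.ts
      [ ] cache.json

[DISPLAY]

        ┃ MusicSequencer                 
        ┠────────────────────────────────
        ┃      ▼123456789                
        ┃  Bass██····█···                
        ┃   Tom·█··█··█··                
        ┃ HiHat··██·███·█                
        ┃  Clap·██·█·███·                
        ┃  Kick·····█··██                
        ┃ Snare·█·█····█·                
        ┗━━━━━━━━━━━━━━━━━━━━━━━━━━━━━━━━
                                         
                                         
                                         
                                         
                                         
       ┏━━━━━━━━━━━━━━━━━━━┓             
       ┃ CheckboxTree      ┃             
       ┠───────────────────┨             
       ┃>[-] workspace/    ┃             
       ┃   [ ] main.html   ┃━━━━━━━━━━━━━
       ┃   [ ] README.md   ┃             
       ┃   [ ] main.md     ┃─────────────
       ┃   [ ] logger.js   ┃             
       ┃   [x] parser.ts   ┃             


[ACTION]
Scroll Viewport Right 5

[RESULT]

   ┃ MusicSequencer                    ┃ 
   ┠───────────────────────────────────┨ 
   ┃      ▼123456789                   ┃ 
   ┃  Bass██····█···                   ┃ 
   ┃   Tom·█··█··█··                   ┃ 
   ┃ HiHat··██·███·█                   ┃ 
   ┃  Clap·██·█·███·                   ┃ 
   ┃  Kick·····█··██                   ┃ 
   ┃ Snare·█·█····█·                   ┃ 
   ┗━━━━━━━━━━━━━━━━━━━━━━━━━━━━━━━━━━━┛ 
                                         
                                         
                                         
                                         
                                         
  ┏━━━━━━━━━━━━━━━━━━━┓                  
  ┃ CheckboxTree      ┃                  
  ┠───────────────────┨                  
  ┃>[-] workspace/    ┃                  
  ┃   [ ] main.html   ┃━━━━━━━━━━━━━━━━━━
  ┃   [ ] README.md   ┃                  
  ┃   [ ] main.md     ┃──────────────────
  ┃   [ ] logger.js   ┃                 0
  ┃   [x] parser.ts   ┃                  


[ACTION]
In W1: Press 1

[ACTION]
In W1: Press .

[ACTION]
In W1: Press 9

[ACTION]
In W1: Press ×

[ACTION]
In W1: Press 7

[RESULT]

   ┃ MusicSequencer                    ┃ 
   ┠───────────────────────────────────┨ 
   ┃      ▼123456789                   ┃ 
   ┃  Bass██····█···                   ┃ 
   ┃   Tom·█··█··█··                   ┃ 
   ┃ HiHat··██·███·█                   ┃ 
   ┃  Clap·██·█·███·                   ┃ 
   ┃  Kick·····█··██                   ┃ 
   ┃ Snare·█·█····█·                   ┃ 
   ┗━━━━━━━━━━━━━━━━━━━━━━━━━━━━━━━━━━━┛ 
                                         
                                         
                                         
                                         
                                         
  ┏━━━━━━━━━━━━━━━━━━━┓                  
  ┃ CheckboxTree      ┃                  
  ┠───────────────────┨                  
  ┃>[-] workspace/    ┃                  
  ┃   [ ] main.html   ┃━━━━━━━━━━━━━━━━━━
  ┃   [ ] README.md   ┃                  
  ┃   [ ] main.md     ┃──────────────────
  ┃   [ ] logger.js   ┃                 7
  ┃   [x] parser.ts   ┃                  


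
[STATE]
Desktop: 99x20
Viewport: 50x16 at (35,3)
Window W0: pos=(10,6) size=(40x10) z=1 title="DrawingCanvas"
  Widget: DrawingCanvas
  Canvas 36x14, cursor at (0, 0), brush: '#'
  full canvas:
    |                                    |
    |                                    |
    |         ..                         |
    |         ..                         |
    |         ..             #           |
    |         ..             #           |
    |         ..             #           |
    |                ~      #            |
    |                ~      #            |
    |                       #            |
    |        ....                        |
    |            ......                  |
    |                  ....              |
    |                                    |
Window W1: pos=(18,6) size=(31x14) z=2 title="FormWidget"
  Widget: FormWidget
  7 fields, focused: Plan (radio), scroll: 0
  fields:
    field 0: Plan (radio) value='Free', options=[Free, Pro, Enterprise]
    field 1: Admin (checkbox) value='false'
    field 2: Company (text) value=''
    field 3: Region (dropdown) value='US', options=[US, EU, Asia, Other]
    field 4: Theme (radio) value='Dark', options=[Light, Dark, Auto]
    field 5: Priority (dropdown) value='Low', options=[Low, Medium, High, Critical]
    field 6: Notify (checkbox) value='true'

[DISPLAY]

                                                  
                                                  
                                                  
━━━━━━━━━━━━━┓┓                                   
             ┃┃                                   
─────────────┨┨                                   
) Free  ( ) P┃┃                                   
]            ┃┃                                   
            ]┃┃                                   
S          ▼]┃┃                                   
) Light  (●) ┃┃                                   
ow         ▼]┃┃                                   
]            ┃┛                                   
             ┃                                    
             ┃                                    
             ┃                                    


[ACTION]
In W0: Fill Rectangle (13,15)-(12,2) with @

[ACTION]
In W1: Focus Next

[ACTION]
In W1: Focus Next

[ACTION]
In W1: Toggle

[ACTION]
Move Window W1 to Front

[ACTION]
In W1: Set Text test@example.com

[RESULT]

                                                  
                                                  
                                                  
━━━━━━━━━━━━━┓┓                                   
             ┃┃                                   
─────────────┨┨                                   
) Free  ( ) P┃┃                                   
]            ┃┃                                   
est@example.]┃┃                                   
S          ▼]┃┃                                   
) Light  (●) ┃┃                                   
ow         ▼]┃┃                                   
]            ┃┛                                   
             ┃                                    
             ┃                                    
             ┃                                    


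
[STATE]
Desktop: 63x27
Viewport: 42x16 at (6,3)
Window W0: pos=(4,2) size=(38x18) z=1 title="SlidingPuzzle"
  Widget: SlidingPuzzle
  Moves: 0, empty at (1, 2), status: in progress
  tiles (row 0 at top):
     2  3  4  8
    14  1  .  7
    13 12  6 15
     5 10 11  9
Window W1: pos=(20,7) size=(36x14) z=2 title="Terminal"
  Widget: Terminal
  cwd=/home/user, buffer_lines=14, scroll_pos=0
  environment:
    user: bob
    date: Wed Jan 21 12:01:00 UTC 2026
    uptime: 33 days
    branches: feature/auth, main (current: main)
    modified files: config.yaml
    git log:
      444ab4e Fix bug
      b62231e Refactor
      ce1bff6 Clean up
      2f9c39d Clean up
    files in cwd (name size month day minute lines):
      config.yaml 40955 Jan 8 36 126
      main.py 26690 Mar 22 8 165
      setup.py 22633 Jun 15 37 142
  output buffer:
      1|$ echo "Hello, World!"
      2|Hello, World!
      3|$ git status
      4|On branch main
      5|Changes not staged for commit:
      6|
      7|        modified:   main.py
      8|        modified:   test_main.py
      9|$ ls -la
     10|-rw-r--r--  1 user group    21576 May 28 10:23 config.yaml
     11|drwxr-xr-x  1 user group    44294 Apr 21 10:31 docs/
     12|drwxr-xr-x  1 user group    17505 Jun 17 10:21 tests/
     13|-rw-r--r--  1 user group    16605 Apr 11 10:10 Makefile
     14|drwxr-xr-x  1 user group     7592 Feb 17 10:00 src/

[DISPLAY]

SlidingPuzzle                      ┃      
───────────────────────────────────┨      
────┬────┬────┬────┐               ┃      
  2 │  3 │  4 │  8 │               ┃      
────┼────┼────┏━━━━━━━━━━━━━━━━━━━━━━━━━━━
 14 │  1 │    ┃ Terminal                  
────┼────┼────┠───────────────────────────
 13 │ 12 │  6 ┃$ echo "Hello, World!"     
────┼────┼────┃Hello, World!              
  5 │ 10 │ 11 ┃$ git status               
────┴────┴────┃On branch main             
oves: 0       ┃Changes not staged for comm
              ┃                           
              ┃        modified:   main.py
              ┃        modified:   test_ma
              ┃$ ls -la                   


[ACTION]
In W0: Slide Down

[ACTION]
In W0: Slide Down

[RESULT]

SlidingPuzzle                      ┃      
───────────────────────────────────┨      
────┬────┬────┬────┐               ┃      
  2 │  3 │    │  8 │               ┃      
────┼────┼────┏━━━━━━━━━━━━━━━━━━━━━━━━━━━
 14 │  1 │  4 ┃ Terminal                  
────┼────┼────┠───────────────────────────
 13 │ 12 │  6 ┃$ echo "Hello, World!"     
────┼────┼────┃Hello, World!              
  5 │ 10 │ 11 ┃$ git status               
────┴────┴────┃On branch main             
oves: 1       ┃Changes not staged for comm
              ┃                           
              ┃        modified:   main.py
              ┃        modified:   test_ma
              ┃$ ls -la                   


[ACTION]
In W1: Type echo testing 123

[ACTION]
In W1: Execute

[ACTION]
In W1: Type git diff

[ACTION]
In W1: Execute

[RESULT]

SlidingPuzzle                      ┃      
───────────────────────────────────┨      
────┬────┬────┬────┐               ┃      
  2 │  3 │    │  8 │               ┃      
────┼────┼────┏━━━━━━━━━━━━━━━━━━━━━━━━━━━
 14 │  1 │  4 ┃ Terminal                  
────┼────┼────┠───────────────────────────
 13 │ 12 │  6 ┃$ echo testing 123         
────┼────┼────┃testing 123                
  5 │ 10 │ 11 ┃$ git diff                 
────┴────┴────┃diff --git a/main.py b/main
oves: 1       ┃--- a/main.py              
              ┃+++ b/main.py              
              ┃@@ -1,3 +1,4 @@            
              ┃+# updated                 
              ┃ import sys                


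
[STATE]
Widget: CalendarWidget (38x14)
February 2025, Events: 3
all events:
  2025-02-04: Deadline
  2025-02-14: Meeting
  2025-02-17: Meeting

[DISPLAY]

            February 2025             
Mo Tu We Th Fr Sa Su                  
                1  2                  
 3  4*  5  6  7  8  9                 
10 11 12 13 14* 15 16                 
17* 18 19 20 21 22 23                 
24 25 26 27 28                        
                                      
                                      
                                      
                                      
                                      
                                      
                                      


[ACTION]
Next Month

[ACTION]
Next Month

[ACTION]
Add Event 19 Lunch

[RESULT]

              April 2025              
Mo Tu We Th Fr Sa Su                  
    1  2  3  4  5  6                  
 7  8  9 10 11 12 13                  
14 15 16 17 18 19* 20                 
21 22 23 24 25 26 27                  
28 29 30                              
                                      
                                      
                                      
                                      
                                      
                                      
                                      


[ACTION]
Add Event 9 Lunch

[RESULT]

              April 2025              
Mo Tu We Th Fr Sa Su                  
    1  2  3  4  5  6                  
 7  8  9* 10 11 12 13                 
14 15 16 17 18 19* 20                 
21 22 23 24 25 26 27                  
28 29 30                              
                                      
                                      
                                      
                                      
                                      
                                      
                                      


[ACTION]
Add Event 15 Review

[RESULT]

              April 2025              
Mo Tu We Th Fr Sa Su                  
    1  2  3  4  5  6                  
 7  8  9* 10 11 12 13                 
14 15* 16 17 18 19* 20                
21 22 23 24 25 26 27                  
28 29 30                              
                                      
                                      
                                      
                                      
                                      
                                      
                                      


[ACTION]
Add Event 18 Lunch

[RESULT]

              April 2025              
Mo Tu We Th Fr Sa Su                  
    1  2  3  4  5  6                  
 7  8  9* 10 11 12 13                 
14 15* 16 17 18* 19* 20               
21 22 23 24 25 26 27                  
28 29 30                              
                                      
                                      
                                      
                                      
                                      
                                      
                                      


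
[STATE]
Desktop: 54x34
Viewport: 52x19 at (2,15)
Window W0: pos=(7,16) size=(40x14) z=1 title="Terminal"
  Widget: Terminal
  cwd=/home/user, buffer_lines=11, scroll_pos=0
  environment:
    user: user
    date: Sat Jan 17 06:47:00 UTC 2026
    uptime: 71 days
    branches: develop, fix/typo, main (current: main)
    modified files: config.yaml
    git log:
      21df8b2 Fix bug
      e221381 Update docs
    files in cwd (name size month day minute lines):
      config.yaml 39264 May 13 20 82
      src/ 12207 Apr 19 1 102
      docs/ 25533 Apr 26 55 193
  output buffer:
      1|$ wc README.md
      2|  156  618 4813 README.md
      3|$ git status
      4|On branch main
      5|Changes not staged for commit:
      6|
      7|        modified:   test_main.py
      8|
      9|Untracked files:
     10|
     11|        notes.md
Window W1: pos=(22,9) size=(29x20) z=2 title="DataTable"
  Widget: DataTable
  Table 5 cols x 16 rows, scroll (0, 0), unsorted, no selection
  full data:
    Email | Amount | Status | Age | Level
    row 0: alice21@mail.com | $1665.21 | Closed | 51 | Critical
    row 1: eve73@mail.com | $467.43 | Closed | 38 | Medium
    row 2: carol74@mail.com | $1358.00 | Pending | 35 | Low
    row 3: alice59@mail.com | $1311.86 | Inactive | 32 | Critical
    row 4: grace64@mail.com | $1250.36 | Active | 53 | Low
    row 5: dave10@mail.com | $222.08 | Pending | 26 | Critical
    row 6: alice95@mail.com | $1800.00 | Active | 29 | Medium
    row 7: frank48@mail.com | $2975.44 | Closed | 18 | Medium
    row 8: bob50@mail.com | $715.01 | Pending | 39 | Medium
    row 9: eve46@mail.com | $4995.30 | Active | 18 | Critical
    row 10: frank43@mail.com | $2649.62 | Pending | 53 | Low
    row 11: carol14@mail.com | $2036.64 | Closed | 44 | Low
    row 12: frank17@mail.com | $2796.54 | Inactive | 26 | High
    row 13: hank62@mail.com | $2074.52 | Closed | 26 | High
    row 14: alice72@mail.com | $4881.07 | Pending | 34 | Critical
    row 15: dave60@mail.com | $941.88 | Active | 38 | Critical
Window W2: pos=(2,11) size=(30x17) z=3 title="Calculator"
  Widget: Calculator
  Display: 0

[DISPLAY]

┃┌───┬───┬───┬───┐           ┃l.com  │$467.43 │C┃   
┃│ 7 │ 8 │ 9 │ ÷ │           ┃ail.com│$1358.00│P┃   
┃├───┼───┼───┼───┤           ┃ail.com│$1311.86│I┃   
┃│ 4 │ 5 │ 6 │ × │           ┃ail.com│$1250.36│A┃   
┃├───┼───┼───┼───┤           ┃il.com │$222.08 │P┃   
┃│ 1 │ 2 │ 3 │ - │           ┃ail.com│$1800.00│A┃   
┃├───┼───┼───┼───┤           ┃ail.com│$2975.44│C┃   
┃│ 0 │ . │ = │ + │           ┃l.com  │$715.01 │P┃   
┃├───┼───┼───┼───┤           ┃l.com  │$4995.30│A┃   
┃│ C │ MC│ MR│ M+│           ┃ail.com│$2649.62│P┃   
┃└───┴───┴───┴───┘           ┃ail.com│$2036.64│C┃   
┃                            ┃ail.com│$2796.54│I┃   
┗━━━━━━━━━━━━━━━━━━━━━━━━━━━━┛il.com │$2074.52│C┃   
     ┃              ┗━━━━━━━━━━━━━━━━━━━━━━━━━━━┛   
     ┗━━━━━━━━━━━━━━━━━━━━━━━━━━━━━━━━━━━━━━┛       
                                                    
                                                    
                                                    
                                                    


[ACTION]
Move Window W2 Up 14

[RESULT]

┃                            ┃l.com  │$467.43 │C┃   
┗━━━━━━━━━━━━━━━━━━━━━━━━━━━━┛ail.com│$1358.00│P┃   
     ┃ Terminal     ┃alice59@mail.com│$1311.86│I┃   
     ┠──────────────┃grace64@mail.com│$1250.36│A┃   
     ┃$ wc README.md┃dave10@mail.com │$222.08 │P┃   
     ┃  156  618 481┃alice95@mail.com│$1800.00│A┃   
     ┃$ git status  ┃frank48@mail.com│$2975.44│C┃   
     ┃On branch main┃bob50@mail.com  │$715.01 │P┃   
     ┃Changes not st┃eve46@mail.com  │$4995.30│A┃   
     ┃              ┃frank43@mail.com│$2649.62│P┃   
     ┃        modifi┃carol14@mail.com│$2036.64│C┃   
     ┃              ┃frank17@mail.com│$2796.54│I┃   
     ┃Untracked file┃hank62@mail.com │$2074.52│C┃   
     ┃              ┗━━━━━━━━━━━━━━━━━━━━━━━━━━━┛   
     ┗━━━━━━━━━━━━━━━━━━━━━━━━━━━━━━━━━━━━━━┛       
                                                    
                                                    
                                                    
                                                    


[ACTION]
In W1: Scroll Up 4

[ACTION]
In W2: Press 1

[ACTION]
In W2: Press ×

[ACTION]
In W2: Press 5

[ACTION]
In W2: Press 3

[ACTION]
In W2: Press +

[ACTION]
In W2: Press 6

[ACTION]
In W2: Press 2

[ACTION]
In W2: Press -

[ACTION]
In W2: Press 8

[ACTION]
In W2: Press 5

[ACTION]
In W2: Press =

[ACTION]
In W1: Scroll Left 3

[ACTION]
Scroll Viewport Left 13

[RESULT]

  ┃                            ┃l.com  │$467.43 │C┃ 
  ┗━━━━━━━━━━━━━━━━━━━━━━━━━━━━┛ail.com│$1358.00│P┃ 
       ┃ Terminal     ┃alice59@mail.com│$1311.86│I┃ 
       ┠──────────────┃grace64@mail.com│$1250.36│A┃ 
       ┃$ wc README.md┃dave10@mail.com │$222.08 │P┃ 
       ┃  156  618 481┃alice95@mail.com│$1800.00│A┃ 
       ┃$ git status  ┃frank48@mail.com│$2975.44│C┃ 
       ┃On branch main┃bob50@mail.com  │$715.01 │P┃ 
       ┃Changes not st┃eve46@mail.com  │$4995.30│A┃ 
       ┃              ┃frank43@mail.com│$2649.62│P┃ 
       ┃        modifi┃carol14@mail.com│$2036.64│C┃ 
       ┃              ┃frank17@mail.com│$2796.54│I┃ 
       ┃Untracked file┃hank62@mail.com │$2074.52│C┃ 
       ┃              ┗━━━━━━━━━━━━━━━━━━━━━━━━━━━┛ 
       ┗━━━━━━━━━━━━━━━━━━━━━━━━━━━━━━━━━━━━━━┛     
                                                    
                                                    
                                                    
                                                    


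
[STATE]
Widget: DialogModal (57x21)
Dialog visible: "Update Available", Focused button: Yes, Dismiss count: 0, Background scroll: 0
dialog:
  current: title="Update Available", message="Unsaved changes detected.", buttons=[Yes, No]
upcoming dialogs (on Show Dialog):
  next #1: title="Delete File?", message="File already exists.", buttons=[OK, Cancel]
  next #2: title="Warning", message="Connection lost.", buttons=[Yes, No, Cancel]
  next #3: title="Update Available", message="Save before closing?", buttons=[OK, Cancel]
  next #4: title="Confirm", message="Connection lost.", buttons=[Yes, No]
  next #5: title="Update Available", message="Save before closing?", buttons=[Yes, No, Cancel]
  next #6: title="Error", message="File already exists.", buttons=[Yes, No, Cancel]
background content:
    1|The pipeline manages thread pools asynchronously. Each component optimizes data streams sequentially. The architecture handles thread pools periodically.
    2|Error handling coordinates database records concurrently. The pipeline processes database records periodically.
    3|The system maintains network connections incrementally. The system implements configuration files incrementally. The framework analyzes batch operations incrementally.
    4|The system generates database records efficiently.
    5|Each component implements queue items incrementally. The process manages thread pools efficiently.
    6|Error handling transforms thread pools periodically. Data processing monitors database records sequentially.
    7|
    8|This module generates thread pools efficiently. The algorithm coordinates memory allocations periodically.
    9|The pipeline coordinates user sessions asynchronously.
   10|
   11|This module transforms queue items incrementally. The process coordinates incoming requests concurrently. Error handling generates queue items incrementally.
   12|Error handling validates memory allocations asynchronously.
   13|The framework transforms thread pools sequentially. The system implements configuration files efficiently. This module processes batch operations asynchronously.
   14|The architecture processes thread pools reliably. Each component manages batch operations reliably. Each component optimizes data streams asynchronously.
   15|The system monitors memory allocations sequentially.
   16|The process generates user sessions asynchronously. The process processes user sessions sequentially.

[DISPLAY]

The pipeline manages thread pools asynchronously. Each co
Error handling coordinates database records concurrently.
The system maintains network connections incrementally. T
The system generates database records efficiently.       
Each component implements queue items incrementally. The 
Error handling transforms thread pools periodically. Data
                                                         
This module generates thread pools efficiently. The algor
The pipeline c┌───────────────────────────┐chronously.   
              │      Update Available     │              
This module tr│ Unsaved changes detected. │tally. The pro
Error handling│         [Yes]  No         │ asynchronousl
The framework └───────────────────────────┘ntially. The s
The architecture processes thread pools reliably. Each co
The system monitors memory allocations sequentially.     
The process generates user sessions asynchronously. The p
                                                         
                                                         
                                                         
                                                         
                                                         


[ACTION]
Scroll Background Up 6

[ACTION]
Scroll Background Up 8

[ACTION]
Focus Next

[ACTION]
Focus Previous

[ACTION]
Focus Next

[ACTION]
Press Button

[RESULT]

The pipeline manages thread pools asynchronously. Each co
Error handling coordinates database records concurrently.
The system maintains network connections incrementally. T
The system generates database records efficiently.       
Each component implements queue items incrementally. The 
Error handling transforms thread pools periodically. Data
                                                         
This module generates thread pools efficiently. The algor
The pipeline coordinates user sessions asynchronously.   
                                                         
This module transforms queue items incrementally. The pro
Error handling validates memory allocations asynchronousl
The framework transforms thread pools sequentially. The s
The architecture processes thread pools reliably. Each co
The system monitors memory allocations sequentially.     
The process generates user sessions asynchronously. The p
                                                         
                                                         
                                                         
                                                         
                                                         
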